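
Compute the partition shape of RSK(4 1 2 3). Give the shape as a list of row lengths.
[3, 1]

Row-insert each entry into an empty tableau.

After inserting 4: P = [[4]].
After inserting 1: P = [[1], [4]].
After inserting 2: P = [[1, 2], [4]].
After inserting 3: P = [[1, 2, 3], [4]].

The final insertion tableau P = [[1, 2, 3], [4]] has shape [3, 1].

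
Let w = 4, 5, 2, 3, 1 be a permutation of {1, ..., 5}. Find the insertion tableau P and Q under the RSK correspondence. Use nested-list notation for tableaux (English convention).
Insert each entry of the permutation into P by Schensted row insertion, recording in Q the position of each new cell.

Insert 4: appended to row 1. P = [[4]].
Insert 5: appended to row 1. P = [[4, 5]].
Insert 2: 2 bumps 4 from row 1; 4 starts row 2. P = [[2, 5], [4]].
Insert 3: 3 bumps 5 from row 1; 5 appends to row 2. P = [[2, 3], [4, 5]].
Insert 1: 1 bumps 2 from row 1; 2 bumps 4 from row 2; 4 starts row 3. P = [[1, 3], [2, 5], [4]].

So P = [[1, 3], [2, 5], [4]], Q = [[1, 2], [3, 4], [5]].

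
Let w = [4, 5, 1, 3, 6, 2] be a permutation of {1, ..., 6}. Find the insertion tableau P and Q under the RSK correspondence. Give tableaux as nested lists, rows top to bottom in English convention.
Insert each entry of the permutation into P by Schensted row insertion, recording in Q the position of each new cell.

Insert 4: appended to row 1. P = [[4]], Q = [[1]].
Insert 5: appended to row 1. P = [[4, 5]], Q = [[1, 2]].
Insert 1: 1 bumps 4 from row 1; 4 starts row 2. P = [[1, 5], [4]], Q = [[1, 2], [3]].
Insert 3: 3 bumps 5 from row 1; 5 appends to row 2. P = [[1, 3], [4, 5]], Q = [[1, 2], [3, 4]].
Insert 6: appended to row 1. P = [[1, 3, 6], [4, 5]], Q = [[1, 2, 5], [3, 4]].
Insert 2: 2 bumps 3 from row 1; 3 bumps 4 from row 2; 4 starts row 3. P = [[1, 2, 6], [3, 5], [4]], Q = [[1, 2, 5], [3, 4], [6]].

So P = [[1, 2, 6], [3, 5], [4]], Q = [[1, 2, 5], [3, 4], [6]].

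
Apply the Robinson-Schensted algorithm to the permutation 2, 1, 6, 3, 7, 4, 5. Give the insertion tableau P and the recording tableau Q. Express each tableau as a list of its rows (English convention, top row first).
P = [[1, 3, 4, 5], [2, 6, 7]], Q = [[1, 3, 5, 7], [2, 4, 6]]

Insert each entry of the permutation into P by Schensted row insertion, recording in Q the position of each new cell.

Insert 2: appended to row 1. P = [[2]], Q = [[1]].
Insert 1: 1 bumps 2 from row 1; 2 starts row 2. P = [[1], [2]], Q = [[1], [2]].
Insert 6: appended to row 1. P = [[1, 6], [2]], Q = [[1, 3], [2]].
Insert 3: 3 bumps 6 from row 1; 6 appends to row 2. P = [[1, 3], [2, 6]], Q = [[1, 3], [2, 4]].
Insert 7: appended to row 1. P = [[1, 3, 7], [2, 6]], Q = [[1, 3, 5], [2, 4]].
Insert 4: 4 bumps 7 from row 1; 7 appends to row 2. P = [[1, 3, 4], [2, 6, 7]], Q = [[1, 3, 5], [2, 4, 6]].
Insert 5: appended to row 1. P = [[1, 3, 4, 5], [2, 6, 7]], Q = [[1, 3, 5, 7], [2, 4, 6]].

So P = [[1, 3, 4, 5], [2, 6, 7]], Q = [[1, 3, 5, 7], [2, 4, 6]].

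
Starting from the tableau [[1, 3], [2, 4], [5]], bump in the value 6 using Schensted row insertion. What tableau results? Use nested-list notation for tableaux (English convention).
[[1, 3, 6], [2, 4], [5]]

6 is larger than every entry of row 1, so it is appended to row 1. The new tableau is [[1, 3, 6], [2, 4], [5]].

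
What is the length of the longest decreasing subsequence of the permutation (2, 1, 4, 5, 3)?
2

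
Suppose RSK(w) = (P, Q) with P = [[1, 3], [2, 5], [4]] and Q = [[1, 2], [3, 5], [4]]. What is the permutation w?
Reverse the RSK construction: for i from n down to 1, find the cell of Q containing i, remove the entry at that cell from P, and reverse-bump it up through P; the value ejected from row 1 is w(i).

Step i=5: Q has 5 at row 2, column 2; remove 5 from row 2 of P and reverse-bump: 5 enters row 1 and ejects 3. So w(5) = 3. P is now [[1, 5], [2], [4]].
Step i=4: Q has 4 at row 3, column 1; remove 4 from row 3 of P and reverse-bump: 4 enters row 2 and ejects 2; 2 enters row 1 and ejects 1. So w(4) = 1. P is now [[2, 5], [4]].
Step i=3: Q has 3 at row 2, column 1; remove 4 from row 2 of P and reverse-bump: 4 enters row 1 and ejects 2. So w(3) = 2. P is now [[4, 5]].
Step i=2: Q has 2 at row 1, column 2; remove that cell from P, ejecting 5. So w(2) = 5. P is now [[4]].
Step i=1: Q has 1 at row 1, column 1; remove that cell from P, ejecting 4. So w(1) = 4. P is now [].

So w = 4 5 2 1 3.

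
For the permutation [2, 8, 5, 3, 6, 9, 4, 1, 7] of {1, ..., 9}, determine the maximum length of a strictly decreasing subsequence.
4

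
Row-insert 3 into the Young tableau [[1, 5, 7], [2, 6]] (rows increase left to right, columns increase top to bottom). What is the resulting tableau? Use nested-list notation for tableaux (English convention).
[[1, 3, 7], [2, 5], [6]]

In row 1, 3 replaces 5 (the leftmost entry greater than 3); 5 is bumped to row 2. In row 2, 5 replaces 6 (the leftmost entry greater than 5); 6 is bumped to row 3. 6 starts a new row 3. The new tableau is [[1, 3, 7], [2, 5], [6]].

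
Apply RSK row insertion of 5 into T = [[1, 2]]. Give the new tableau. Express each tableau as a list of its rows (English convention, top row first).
[[1, 2, 5]]

5 is larger than every entry of row 1, so it is appended to row 1. The new tableau is [[1, 2, 5]].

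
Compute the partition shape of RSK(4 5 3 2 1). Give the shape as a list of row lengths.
Row-insert each entry into an empty tableau.

After inserting 4: P = [[4]].
After inserting 5: P = [[4, 5]].
After inserting 3: P = [[3, 5], [4]].
After inserting 2: P = [[2, 5], [3], [4]].
After inserting 1: P = [[1, 5], [2], [3], [4]].

The final insertion tableau P = [[1, 5], [2], [3], [4]] has shape [2, 1, 1, 1].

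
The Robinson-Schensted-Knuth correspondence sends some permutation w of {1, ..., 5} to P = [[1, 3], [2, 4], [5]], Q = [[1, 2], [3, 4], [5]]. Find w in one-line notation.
Reverse the RSK construction: for i from n down to 1, find the cell of Q containing i, remove the entry at that cell from P, and reverse-bump it up through P; the value ejected from row 1 is w(i).

Step i=5: Q has 5 at row 3, column 1; remove 5 from row 3 of P and reverse-bump: 5 enters row 2 and ejects 4; 4 enters row 1 and ejects 3. So w(5) = 3. P is now [[1, 4], [2, 5]].
Step i=4: Q has 4 at row 2, column 2; remove 5 from row 2 of P and reverse-bump: 5 enters row 1 and ejects 4. So w(4) = 4. P is now [[1, 5], [2]].
Step i=3: Q has 3 at row 2, column 1; remove 2 from row 2 of P and reverse-bump: 2 enters row 1 and ejects 1. So w(3) = 1. P is now [[2, 5]].
Step i=2: Q has 2 at row 1, column 2; remove that cell from P, ejecting 5. So w(2) = 5. P is now [[2]].
Step i=1: Q has 1 at row 1, column 1; remove that cell from P, ejecting 2. So w(1) = 2. P is now [].

So w = 2 5 1 4 3.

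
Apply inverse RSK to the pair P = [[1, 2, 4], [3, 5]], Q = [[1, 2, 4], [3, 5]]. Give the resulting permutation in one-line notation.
1 3 2 5 4

Reverse RSK: for i = n, n-1, ..., 1, locate i in Q, remove the corresponding corner cell from P, and reverse-bump its entry up through P; the value ejected from row 1 is w(i).

So w = 1 3 2 5 4.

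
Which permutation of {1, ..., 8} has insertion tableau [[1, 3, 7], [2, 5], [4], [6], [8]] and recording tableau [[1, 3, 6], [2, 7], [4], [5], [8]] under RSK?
8 4 6 5 2 7 3 1

Reverse RSK: for i = n, n-1, ..., 1, locate i in Q, remove the corresponding corner cell from P, and reverse-bump its entry up through P; the value ejected from row 1 is w(i).

So w = 8 4 6 5 2 7 3 1.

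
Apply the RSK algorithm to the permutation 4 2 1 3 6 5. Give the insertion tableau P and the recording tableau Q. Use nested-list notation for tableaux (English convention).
Insert each entry of the permutation into P by Schensted row insertion, recording in Q the position of each new cell.

Insert 4: appended to row 1. P = [[4]], Q = [[1]].
Insert 2: 2 bumps 4 from row 1; 4 starts row 2. P = [[2], [4]], Q = [[1], [2]].
Insert 1: 1 bumps 2 from row 1; 2 bumps 4 from row 2; 4 starts row 3. P = [[1], [2], [4]], Q = [[1], [2], [3]].
Insert 3: appended to row 1. P = [[1, 3], [2], [4]], Q = [[1, 4], [2], [3]].
Insert 6: appended to row 1. P = [[1, 3, 6], [2], [4]], Q = [[1, 4, 5], [2], [3]].
Insert 5: 5 bumps 6 from row 1; 6 appends to row 2. P = [[1, 3, 5], [2, 6], [4]], Q = [[1, 4, 5], [2, 6], [3]].

So P = [[1, 3, 5], [2, 6], [4]], Q = [[1, 4, 5], [2, 6], [3]].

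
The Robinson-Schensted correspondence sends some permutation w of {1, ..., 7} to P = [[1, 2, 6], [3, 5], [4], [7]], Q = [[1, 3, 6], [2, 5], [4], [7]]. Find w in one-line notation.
7 4 5 1 3 6 2

Reverse the RSK construction: for i from n down to 1, find the cell of Q containing i, remove the entry at that cell from P, and reverse-bump it up through P; the value ejected from row 1 is w(i).

Step i=7: Q has 7 at row 4, column 1; remove 7 from row 4 of P and reverse-bump: 7 enters row 3 and ejects 4; 4 enters row 2 and ejects 3; 3 enters row 1 and ejects 2. So w(7) = 2. P is now [[1, 3, 6], [4, 5], [7]].
Step i=6: Q has 6 at row 1, column 3; remove that cell from P, ejecting 6. So w(6) = 6. P is now [[1, 3], [4, 5], [7]].
Step i=5: Q has 5 at row 2, column 2; remove 5 from row 2 of P and reverse-bump: 5 enters row 1 and ejects 3. So w(5) = 3. P is now [[1, 5], [4], [7]].
Step i=4: Q has 4 at row 3, column 1; remove 7 from row 3 of P and reverse-bump: 7 enters row 2 and ejects 4; 4 enters row 1 and ejects 1. So w(4) = 1. P is now [[4, 5], [7]].
Step i=3: Q has 3 at row 1, column 2; remove that cell from P, ejecting 5. So w(3) = 5. P is now [[4], [7]].
Step i=2: Q has 2 at row 2, column 1; remove 7 from row 2 of P and reverse-bump: 7 enters row 1 and ejects 4. So w(2) = 4. P is now [[7]].
Step i=1: Q has 1 at row 1, column 1; remove that cell from P, ejecting 7. So w(1) = 7. P is now [].

So w = 7 4 5 1 3 6 2.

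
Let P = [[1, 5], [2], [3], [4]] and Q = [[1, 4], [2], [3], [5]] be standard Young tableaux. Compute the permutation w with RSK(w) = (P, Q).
Reverse RSK: for i = n, n-1, ..., 1, locate i in Q, remove the corresponding corner cell from P, and reverse-bump its entry up through P; the value ejected from row 1 is w(i).

So w = 4 3 2 5 1.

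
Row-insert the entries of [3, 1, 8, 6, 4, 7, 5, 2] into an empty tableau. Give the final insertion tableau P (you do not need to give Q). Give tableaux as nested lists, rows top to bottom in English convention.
P = [[1, 2, 5], [3, 4, 7], [6], [8]]

Insert 3: appended to row 1. P = [[3]].
Insert 1: 1 bumps 3 from row 1; 3 starts row 2. P = [[1], [3]].
Insert 8: appended to row 1. P = [[1, 8], [3]].
Insert 6: 6 bumps 8 from row 1; 8 appends to row 2. P = [[1, 6], [3, 8]].
Insert 4: 4 bumps 6 from row 1; 6 bumps 8 from row 2; 8 starts row 3. P = [[1, 4], [3, 6], [8]].
Insert 7: appended to row 1. P = [[1, 4, 7], [3, 6], [8]].
Insert 5: 5 bumps 7 from row 1; 7 appends to row 2. P = [[1, 4, 5], [3, 6, 7], [8]].
Insert 2: 2 bumps 4 from row 1; 4 bumps 6 from row 2; 6 bumps 8 from row 3; 8 starts row 4. P = [[1, 2, 5], [3, 4, 7], [6], [8]].

So P = [[1, 2, 5], [3, 4, 7], [6], [8]].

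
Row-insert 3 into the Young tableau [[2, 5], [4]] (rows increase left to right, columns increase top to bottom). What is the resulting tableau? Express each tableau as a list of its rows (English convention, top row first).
[[2, 3], [4, 5]]

In row 1, 3 replaces 5 (the leftmost entry greater than 3); 5 is bumped to row 2. 5 is appended to row 2. The new tableau is [[2, 3], [4, 5]].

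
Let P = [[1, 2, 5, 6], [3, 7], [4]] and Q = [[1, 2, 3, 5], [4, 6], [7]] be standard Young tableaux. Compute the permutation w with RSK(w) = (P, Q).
1 4 5 3 7 6 2

Reverse the RSK construction: for i from n down to 1, find the cell of Q containing i, remove the entry at that cell from P, and reverse-bump it up through P; the value ejected from row 1 is w(i).

Step i=7: Q has 7 at row 3, column 1; remove 4 from row 3 of P and reverse-bump: 4 enters row 2 and ejects 3; 3 enters row 1 and ejects 2. So w(7) = 2. P is now [[1, 3, 5, 6], [4, 7]].
Step i=6: Q has 6 at row 2, column 2; remove 7 from row 2 of P and reverse-bump: 7 enters row 1 and ejects 6. So w(6) = 6. P is now [[1, 3, 5, 7], [4]].
Step i=5: Q has 5 at row 1, column 4; remove that cell from P, ejecting 7. So w(5) = 7. P is now [[1, 3, 5], [4]].
Step i=4: Q has 4 at row 2, column 1; remove 4 from row 2 of P and reverse-bump: 4 enters row 1 and ejects 3. So w(4) = 3. P is now [[1, 4, 5]].
Step i=3: Q has 3 at row 1, column 3; remove that cell from P, ejecting 5. So w(3) = 5. P is now [[1, 4]].
Step i=2: Q has 2 at row 1, column 2; remove that cell from P, ejecting 4. So w(2) = 4. P is now [[1]].
Step i=1: Q has 1 at row 1, column 1; remove that cell from P, ejecting 1. So w(1) = 1. P is now [].

So w = 1 4 5 3 7 6 2.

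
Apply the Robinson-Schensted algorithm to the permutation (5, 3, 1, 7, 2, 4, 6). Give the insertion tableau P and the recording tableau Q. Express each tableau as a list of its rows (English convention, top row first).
Insert each entry of the permutation into P by Schensted row insertion, recording in Q the position of each new cell.

After inserting 5: P = [[5]].
After inserting 3: P = [[3], [5]].
After inserting 1: P = [[1], [3], [5]].
After inserting 7: P = [[1, 7], [3], [5]].
After inserting 2: P = [[1, 2], [3, 7], [5]].
After inserting 4: P = [[1, 2, 4], [3, 7], [5]].
After inserting 6: P = [[1, 2, 4, 6], [3, 7], [5]].

So P = [[1, 2, 4, 6], [3, 7], [5]], Q = [[1, 4, 6, 7], [2, 5], [3]].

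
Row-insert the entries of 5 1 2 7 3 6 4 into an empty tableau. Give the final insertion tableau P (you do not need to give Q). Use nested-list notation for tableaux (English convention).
P = [[1, 2, 3, 4], [5, 6], [7]]

Insert 5: appended to row 1. P = [[5]].
Insert 1: 1 bumps 5 from row 1; 5 starts row 2. P = [[1], [5]].
Insert 2: appended to row 1. P = [[1, 2], [5]].
Insert 7: appended to row 1. P = [[1, 2, 7], [5]].
Insert 3: 3 bumps 7 from row 1; 7 appends to row 2. P = [[1, 2, 3], [5, 7]].
Insert 6: appended to row 1. P = [[1, 2, 3, 6], [5, 7]].
Insert 4: 4 bumps 6 from row 1; 6 bumps 7 from row 2; 7 starts row 3. P = [[1, 2, 3, 4], [5, 6], [7]].

So P = [[1, 2, 3, 4], [5, 6], [7]].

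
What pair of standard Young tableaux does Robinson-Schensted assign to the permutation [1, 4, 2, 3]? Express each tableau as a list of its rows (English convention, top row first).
P = [[1, 2, 3], [4]], Q = [[1, 2, 4], [3]]

Insert each entry of the permutation into P by Schensted row insertion, recording in Q the position of each new cell.

Insert 1: appended to row 1. P = [[1]], Q = [[1]].
Insert 4: appended to row 1. P = [[1, 4]], Q = [[1, 2]].
Insert 2: 2 bumps 4 from row 1; 4 starts row 2. P = [[1, 2], [4]], Q = [[1, 2], [3]].
Insert 3: appended to row 1. P = [[1, 2, 3], [4]], Q = [[1, 2, 4], [3]].

So P = [[1, 2, 3], [4]], Q = [[1, 2, 4], [3]].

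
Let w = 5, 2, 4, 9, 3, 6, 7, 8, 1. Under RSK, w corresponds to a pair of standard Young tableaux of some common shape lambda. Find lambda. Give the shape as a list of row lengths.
RSK row insertion gives P = [[1, 3, 6, 7, 8], [2, 9], [4], [5]], which has shape [5, 2, 1, 1].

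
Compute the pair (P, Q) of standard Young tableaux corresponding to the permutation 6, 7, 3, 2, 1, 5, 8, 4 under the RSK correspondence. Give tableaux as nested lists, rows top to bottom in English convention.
P = [[1, 4, 8], [2, 5], [3, 7], [6]], Q = [[1, 2, 7], [3, 6], [4, 8], [5]]

Insert each entry of the permutation into P by Schensted row insertion, recording in Q the position of each new cell.

Insert 6: appended to row 1. P = [[6]], Q = [[1]].
Insert 7: appended to row 1. P = [[6, 7]], Q = [[1, 2]].
Insert 3: 3 bumps 6 from row 1; 6 starts row 2. P = [[3, 7], [6]], Q = [[1, 2], [3]].
Insert 2: 2 bumps 3 from row 1; 3 bumps 6 from row 2; 6 starts row 3. P = [[2, 7], [3], [6]], Q = [[1, 2], [3], [4]].
Insert 1: 1 bumps 2 from row 1; 2 bumps 3 from row 2; 3 bumps 6 from row 3; 6 starts row 4. P = [[1, 7], [2], [3], [6]], Q = [[1, 2], [3], [4], [5]].
Insert 5: 5 bumps 7 from row 1; 7 appends to row 2. P = [[1, 5], [2, 7], [3], [6]], Q = [[1, 2], [3, 6], [4], [5]].
Insert 8: appended to row 1. P = [[1, 5, 8], [2, 7], [3], [6]], Q = [[1, 2, 7], [3, 6], [4], [5]].
Insert 4: 4 bumps 5 from row 1; 5 bumps 7 from row 2; 7 appends to row 3. P = [[1, 4, 8], [2, 5], [3, 7], [6]], Q = [[1, 2, 7], [3, 6], [4, 8], [5]].

So P = [[1, 4, 8], [2, 5], [3, 7], [6]], Q = [[1, 2, 7], [3, 6], [4, 8], [5]].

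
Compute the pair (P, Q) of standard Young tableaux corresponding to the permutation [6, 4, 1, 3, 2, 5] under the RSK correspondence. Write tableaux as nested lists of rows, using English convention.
P = [[1, 2, 5], [3], [4], [6]], Q = [[1, 4, 6], [2], [3], [5]]

Insert each entry of the permutation into P by Schensted row insertion, recording in Q the position of each new cell.

Insert 6: appended to row 1. P = [[6]].
Insert 4: 4 bumps 6 from row 1; 6 starts row 2. P = [[4], [6]].
Insert 1: 1 bumps 4 from row 1; 4 bumps 6 from row 2; 6 starts row 3. P = [[1], [4], [6]].
Insert 3: appended to row 1. P = [[1, 3], [4], [6]].
Insert 2: 2 bumps 3 from row 1; 3 bumps 4 from row 2; 4 bumps 6 from row 3; 6 starts row 4. P = [[1, 2], [3], [4], [6]].
Insert 5: appended to row 1. P = [[1, 2, 5], [3], [4], [6]].

So P = [[1, 2, 5], [3], [4], [6]], Q = [[1, 4, 6], [2], [3], [5]].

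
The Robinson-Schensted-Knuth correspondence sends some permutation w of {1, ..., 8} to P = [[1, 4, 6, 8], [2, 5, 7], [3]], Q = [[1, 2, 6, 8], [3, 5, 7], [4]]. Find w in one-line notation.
3 5 2 1 4 7 6 8

Reverse the RSK construction: for i from n down to 1, find the cell of Q containing i, remove the entry at that cell from P, and reverse-bump it up through P; the value ejected from row 1 is w(i).

Step i=8: Q has 8 at row 1, column 4; remove that cell from P, ejecting 8. So w(8) = 8. P is now [[1, 4, 6], [2, 5, 7], [3]].
Step i=7: Q has 7 at row 2, column 3; remove 7 from row 2 of P and reverse-bump: 7 enters row 1 and ejects 6. So w(7) = 6. P is now [[1, 4, 7], [2, 5], [3]].
Step i=6: Q has 6 at row 1, column 3; remove that cell from P, ejecting 7. So w(6) = 7. P is now [[1, 4], [2, 5], [3]].
Step i=5: Q has 5 at row 2, column 2; remove 5 from row 2 of P and reverse-bump: 5 enters row 1 and ejects 4. So w(5) = 4. P is now [[1, 5], [2], [3]].
Step i=4: Q has 4 at row 3, column 1; remove 3 from row 3 of P and reverse-bump: 3 enters row 2 and ejects 2; 2 enters row 1 and ejects 1. So w(4) = 1. P is now [[2, 5], [3]].
Step i=3: Q has 3 at row 2, column 1; remove 3 from row 2 of P and reverse-bump: 3 enters row 1 and ejects 2. So w(3) = 2. P is now [[3, 5]].
Step i=2: Q has 2 at row 1, column 2; remove that cell from P, ejecting 5. So w(2) = 5. P is now [[3]].
Step i=1: Q has 1 at row 1, column 1; remove that cell from P, ejecting 3. So w(1) = 3. P is now [].

So w = 3 5 2 1 4 7 6 8.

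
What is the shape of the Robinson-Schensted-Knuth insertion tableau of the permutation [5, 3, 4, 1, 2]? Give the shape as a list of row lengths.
[2, 2, 1]

RSK row insertion gives P = [[1, 2], [3, 4], [5]], which has shape [2, 2, 1].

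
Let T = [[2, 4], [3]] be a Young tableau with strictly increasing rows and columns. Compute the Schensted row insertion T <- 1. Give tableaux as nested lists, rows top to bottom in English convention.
In row 1, 1 replaces 2 (the leftmost entry greater than 1); 2 is bumped to row 2. In row 2, 2 replaces 3 (the leftmost entry greater than 2); 3 is bumped to row 3. 3 starts a new row 3. The new tableau is [[1, 4], [2], [3]].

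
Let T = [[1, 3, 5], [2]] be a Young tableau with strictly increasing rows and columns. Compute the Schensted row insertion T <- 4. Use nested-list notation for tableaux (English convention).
[[1, 3, 4], [2, 5]]

In row 1, 4 replaces 5 (the leftmost entry greater than 4); 5 is bumped to row 2. 5 is appended to row 2. The new tableau is [[1, 3, 4], [2, 5]].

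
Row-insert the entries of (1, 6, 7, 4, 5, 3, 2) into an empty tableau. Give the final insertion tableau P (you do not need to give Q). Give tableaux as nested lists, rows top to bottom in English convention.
P = [[1, 2, 5], [3, 7], [4], [6]]

Insert 1: appended to row 1. P = [[1]].
Insert 6: appended to row 1. P = [[1, 6]].
Insert 7: appended to row 1. P = [[1, 6, 7]].
Insert 4: 4 bumps 6 from row 1; 6 starts row 2. P = [[1, 4, 7], [6]].
Insert 5: 5 bumps 7 from row 1; 7 appends to row 2. P = [[1, 4, 5], [6, 7]].
Insert 3: 3 bumps 4 from row 1; 4 bumps 6 from row 2; 6 starts row 3. P = [[1, 3, 5], [4, 7], [6]].
Insert 2: 2 bumps 3 from row 1; 3 bumps 4 from row 2; 4 bumps 6 from row 3; 6 starts row 4. P = [[1, 2, 5], [3, 7], [4], [6]].

So P = [[1, 2, 5], [3, 7], [4], [6]].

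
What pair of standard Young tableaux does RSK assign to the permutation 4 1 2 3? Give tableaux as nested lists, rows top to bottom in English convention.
P = [[1, 2, 3], [4]], Q = [[1, 3, 4], [2]]

Insert each entry of the permutation into P by Schensted row insertion, recording in Q the position of each new cell.

Insert 4: appended to row 1. P = [[4]].
Insert 1: 1 bumps 4 from row 1; 4 starts row 2. P = [[1], [4]].
Insert 2: appended to row 1. P = [[1, 2], [4]].
Insert 3: appended to row 1. P = [[1, 2, 3], [4]].

So P = [[1, 2, 3], [4]], Q = [[1, 3, 4], [2]].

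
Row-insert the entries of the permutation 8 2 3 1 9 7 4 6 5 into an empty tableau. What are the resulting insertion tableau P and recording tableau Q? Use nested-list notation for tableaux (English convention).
Insert each entry of the permutation into P by Schensted row insertion, recording in Q the position of each new cell.

After inserting 8: P = [[8]].
After inserting 2: P = [[2], [8]].
After inserting 3: P = [[2, 3], [8]].
After inserting 1: P = [[1, 3], [2], [8]].
After inserting 9: P = [[1, 3, 9], [2], [8]].
After inserting 7: P = [[1, 3, 7], [2, 9], [8]].
After inserting 4: P = [[1, 3, 4], [2, 7], [8, 9]].
After inserting 6: P = [[1, 3, 4, 6], [2, 7], [8, 9]].
After inserting 5: P = [[1, 3, 4, 5], [2, 6], [7, 9], [8]].

So P = [[1, 3, 4, 5], [2, 6], [7, 9], [8]], Q = [[1, 3, 5, 8], [2, 6], [4, 7], [9]].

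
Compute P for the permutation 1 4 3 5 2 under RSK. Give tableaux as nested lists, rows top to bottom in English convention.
P = [[1, 2, 5], [3], [4]]

Insert 1: appended to row 1. P = [[1]].
Insert 4: appended to row 1. P = [[1, 4]].
Insert 3: 3 bumps 4 from row 1; 4 starts row 2. P = [[1, 3], [4]].
Insert 5: appended to row 1. P = [[1, 3, 5], [4]].
Insert 2: 2 bumps 3 from row 1; 3 bumps 4 from row 2; 4 starts row 3. P = [[1, 2, 5], [3], [4]].

So P = [[1, 2, 5], [3], [4]].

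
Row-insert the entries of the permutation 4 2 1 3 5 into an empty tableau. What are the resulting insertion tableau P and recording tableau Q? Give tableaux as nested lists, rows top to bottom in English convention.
Insert each entry of the permutation into P by Schensted row insertion, recording in Q the position of each new cell.

Insert 4: appended to row 1. P = [[4]], Q = [[1]].
Insert 2: 2 bumps 4 from row 1; 4 starts row 2. P = [[2], [4]], Q = [[1], [2]].
Insert 1: 1 bumps 2 from row 1; 2 bumps 4 from row 2; 4 starts row 3. P = [[1], [2], [4]], Q = [[1], [2], [3]].
Insert 3: appended to row 1. P = [[1, 3], [2], [4]], Q = [[1, 4], [2], [3]].
Insert 5: appended to row 1. P = [[1, 3, 5], [2], [4]], Q = [[1, 4, 5], [2], [3]].

So P = [[1, 3, 5], [2], [4]], Q = [[1, 4, 5], [2], [3]].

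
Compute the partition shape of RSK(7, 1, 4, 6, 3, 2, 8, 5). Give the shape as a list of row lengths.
[4, 2, 1, 1]

RSK row insertion gives P = [[1, 2, 5, 8], [3, 6], [4], [7]], which has shape [4, 2, 1, 1].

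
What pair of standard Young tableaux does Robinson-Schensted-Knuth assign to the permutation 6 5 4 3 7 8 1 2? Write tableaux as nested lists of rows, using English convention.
P = [[1, 2, 8], [3, 7], [4], [5], [6]], Q = [[1, 5, 6], [2, 8], [3], [4], [7]]

Insert each entry of the permutation into P by Schensted row insertion, recording in Q the position of each new cell.

Insert 6: appended to row 1. P = [[6]].
Insert 5: 5 bumps 6 from row 1; 6 starts row 2. P = [[5], [6]].
Insert 4: 4 bumps 5 from row 1; 5 bumps 6 from row 2; 6 starts row 3. P = [[4], [5], [6]].
Insert 3: 3 bumps 4 from row 1; 4 bumps 5 from row 2; 5 bumps 6 from row 3; 6 starts row 4. P = [[3], [4], [5], [6]].
Insert 7: appended to row 1. P = [[3, 7], [4], [5], [6]].
Insert 8: appended to row 1. P = [[3, 7, 8], [4], [5], [6]].
Insert 1: 1 bumps 3 from row 1; 3 bumps 4 from row 2; 4 bumps 5 from row 3; 5 bumps 6 from row 4; 6 starts row 5. P = [[1, 7, 8], [3], [4], [5], [6]].
Insert 2: 2 bumps 7 from row 1; 7 appends to row 2. P = [[1, 2, 8], [3, 7], [4], [5], [6]].

So P = [[1, 2, 8], [3, 7], [4], [5], [6]], Q = [[1, 5, 6], [2, 8], [3], [4], [7]].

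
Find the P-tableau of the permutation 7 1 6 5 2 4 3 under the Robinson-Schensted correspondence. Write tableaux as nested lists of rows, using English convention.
After inserting 7: P = [[7]].
After inserting 1: P = [[1], [7]].
After inserting 6: P = [[1, 6], [7]].
After inserting 5: P = [[1, 5], [6], [7]].
After inserting 2: P = [[1, 2], [5], [6], [7]].
After inserting 4: P = [[1, 2, 4], [5], [6], [7]].
After inserting 3: P = [[1, 2, 3], [4], [5], [6], [7]].

So P = [[1, 2, 3], [4], [5], [6], [7]].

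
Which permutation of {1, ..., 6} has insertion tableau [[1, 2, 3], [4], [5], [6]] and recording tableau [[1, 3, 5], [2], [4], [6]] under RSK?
Reverse RSK: for i = n, n-1, ..., 1, locate i in Q, remove the corresponding corner cell from P, and reverse-bump its entry up through P; the value ejected from row 1 is w(i).

So w = 6 1 5 2 4 3.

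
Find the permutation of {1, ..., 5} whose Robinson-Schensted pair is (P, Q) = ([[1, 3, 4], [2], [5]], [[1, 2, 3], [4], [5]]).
2 3 5 4 1

Reverse RSK: for i = n, n-1, ..., 1, locate i in Q, remove the corresponding corner cell from P, and reverse-bump its entry up through P; the value ejected from row 1 is w(i).

So w = 2 3 5 4 1.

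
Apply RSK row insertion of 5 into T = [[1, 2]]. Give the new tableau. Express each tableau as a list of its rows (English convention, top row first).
5 is larger than every entry of row 1, so it is appended to row 1. The new tableau is [[1, 2, 5]].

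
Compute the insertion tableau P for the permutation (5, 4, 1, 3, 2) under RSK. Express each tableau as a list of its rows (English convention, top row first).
P = [[1, 2], [3], [4], [5]]

After inserting 5: P = [[5]].
After inserting 4: P = [[4], [5]].
After inserting 1: P = [[1], [4], [5]].
After inserting 3: P = [[1, 3], [4], [5]].
After inserting 2: P = [[1, 2], [3], [4], [5]].

So P = [[1, 2], [3], [4], [5]].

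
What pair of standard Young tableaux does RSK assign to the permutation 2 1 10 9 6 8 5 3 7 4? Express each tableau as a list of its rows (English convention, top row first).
Insert each entry of the permutation into P by Schensted row insertion, recording in Q the position of each new cell.

Insert 2: appended to row 1. P = [[2]], Q = [[1]].
Insert 1: 1 bumps 2 from row 1; 2 starts row 2. P = [[1], [2]], Q = [[1], [2]].
Insert 10: appended to row 1. P = [[1, 10], [2]], Q = [[1, 3], [2]].
Insert 9: 9 bumps 10 from row 1; 10 appends to row 2. P = [[1, 9], [2, 10]], Q = [[1, 3], [2, 4]].
Insert 6: 6 bumps 9 from row 1; 9 bumps 10 from row 2; 10 starts row 3. P = [[1, 6], [2, 9], [10]], Q = [[1, 3], [2, 4], [5]].
Insert 8: appended to row 1. P = [[1, 6, 8], [2, 9], [10]], Q = [[1, 3, 6], [2, 4], [5]].
Insert 5: 5 bumps 6 from row 1; 6 bumps 9 from row 2; 9 bumps 10 from row 3; 10 starts row 4. P = [[1, 5, 8], [2, 6], [9], [10]], Q = [[1, 3, 6], [2, 4], [5], [7]].
Insert 3: 3 bumps 5 from row 1; 5 bumps 6 from row 2; 6 bumps 9 from row 3; 9 bumps 10 from row 4; 10 starts row 5. P = [[1, 3, 8], [2, 5], [6], [9], [10]], Q = [[1, 3, 6], [2, 4], [5], [7], [8]].
Insert 7: 7 bumps 8 from row 1; 8 appends to row 2. P = [[1, 3, 7], [2, 5, 8], [6], [9], [10]], Q = [[1, 3, 6], [2, 4, 9], [5], [7], [8]].
Insert 4: 4 bumps 7 from row 1; 7 bumps 8 from row 2; 8 appends to row 3. P = [[1, 3, 4], [2, 5, 7], [6, 8], [9], [10]], Q = [[1, 3, 6], [2, 4, 9], [5, 10], [7], [8]].

So P = [[1, 3, 4], [2, 5, 7], [6, 8], [9], [10]], Q = [[1, 3, 6], [2, 4, 9], [5, 10], [7], [8]].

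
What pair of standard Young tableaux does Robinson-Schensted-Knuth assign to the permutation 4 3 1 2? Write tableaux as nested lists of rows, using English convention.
Insert each entry of the permutation into P by Schensted row insertion, recording in Q the position of each new cell.

Insert 4: appended to row 1. P = [[4]].
Insert 3: 3 bumps 4 from row 1; 4 starts row 2. P = [[3], [4]].
Insert 1: 1 bumps 3 from row 1; 3 bumps 4 from row 2; 4 starts row 3. P = [[1], [3], [4]].
Insert 2: appended to row 1. P = [[1, 2], [3], [4]].

So P = [[1, 2], [3], [4]], Q = [[1, 4], [2], [3]].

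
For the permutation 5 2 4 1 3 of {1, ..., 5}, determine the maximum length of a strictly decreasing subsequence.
3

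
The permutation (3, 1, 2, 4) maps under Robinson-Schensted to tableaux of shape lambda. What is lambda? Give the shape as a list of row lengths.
[3, 1]

Row-insert each entry into an empty tableau.

After inserting 3: P = [[3]].
After inserting 1: P = [[1], [3]].
After inserting 2: P = [[1, 2], [3]].
After inserting 4: P = [[1, 2, 4], [3]].

The final insertion tableau P = [[1, 2, 4], [3]] has shape [3, 1].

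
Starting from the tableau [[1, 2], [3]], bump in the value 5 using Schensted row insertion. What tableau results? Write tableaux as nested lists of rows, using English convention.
[[1, 2, 5], [3]]

5 is larger than every entry of row 1, so it is appended to row 1. The new tableau is [[1, 2, 5], [3]].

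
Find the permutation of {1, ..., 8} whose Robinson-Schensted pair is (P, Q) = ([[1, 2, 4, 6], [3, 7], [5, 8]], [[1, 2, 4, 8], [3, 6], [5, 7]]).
1 5 3 8 2 7 4 6

Reverse the RSK construction: for i from n down to 1, find the cell of Q containing i, remove the entry at that cell from P, and reverse-bump it up through P; the value ejected from row 1 is w(i).

Step i=8: Q has 8 at row 1, column 4; remove that cell from P, ejecting 6. So w(8) = 6. P is now [[1, 2, 4], [3, 7], [5, 8]].
Step i=7: Q has 7 at row 3, column 2; remove 8 from row 3 of P and reverse-bump: 8 enters row 2 and ejects 7; 7 enters row 1 and ejects 4. So w(7) = 4. P is now [[1, 2, 7], [3, 8], [5]].
Step i=6: Q has 6 at row 2, column 2; remove 8 from row 2 of P and reverse-bump: 8 enters row 1 and ejects 7. So w(6) = 7. P is now [[1, 2, 8], [3], [5]].
Step i=5: Q has 5 at row 3, column 1; remove 5 from row 3 of P and reverse-bump: 5 enters row 2 and ejects 3; 3 enters row 1 and ejects 2. So w(5) = 2. P is now [[1, 3, 8], [5]].
Step i=4: Q has 4 at row 1, column 3; remove that cell from P, ejecting 8. So w(4) = 8. P is now [[1, 3], [5]].
Step i=3: Q has 3 at row 2, column 1; remove 5 from row 2 of P and reverse-bump: 5 enters row 1 and ejects 3. So w(3) = 3. P is now [[1, 5]].
Step i=2: Q has 2 at row 1, column 2; remove that cell from P, ejecting 5. So w(2) = 5. P is now [[1]].
Step i=1: Q has 1 at row 1, column 1; remove that cell from P, ejecting 1. So w(1) = 1. P is now [].

So w = 1 5 3 8 2 7 4 6.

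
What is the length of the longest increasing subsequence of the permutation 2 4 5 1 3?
3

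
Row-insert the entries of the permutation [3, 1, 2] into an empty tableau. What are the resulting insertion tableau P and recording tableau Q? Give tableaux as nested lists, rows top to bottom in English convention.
P = [[1, 2], [3]], Q = [[1, 3], [2]]

Insert each entry of the permutation into P by Schensted row insertion, recording in Q the position of each new cell.

Insert 3: appended to row 1. P = [[3]].
Insert 1: 1 bumps 3 from row 1; 3 starts row 2. P = [[1], [3]].
Insert 2: appended to row 1. P = [[1, 2], [3]].

So P = [[1, 2], [3]], Q = [[1, 3], [2]].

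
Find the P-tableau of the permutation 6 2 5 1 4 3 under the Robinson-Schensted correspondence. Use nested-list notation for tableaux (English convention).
After inserting 6: P = [[6]].
After inserting 2: P = [[2], [6]].
After inserting 5: P = [[2, 5], [6]].
After inserting 1: P = [[1, 5], [2], [6]].
After inserting 4: P = [[1, 4], [2, 5], [6]].
After inserting 3: P = [[1, 3], [2, 4], [5], [6]].

So P = [[1, 3], [2, 4], [5], [6]].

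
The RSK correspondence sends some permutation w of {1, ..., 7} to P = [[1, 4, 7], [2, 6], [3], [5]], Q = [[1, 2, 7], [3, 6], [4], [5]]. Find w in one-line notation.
Reverse the RSK construction: for i from n down to 1, find the cell of Q containing i, remove the entry at that cell from P, and reverse-bump it up through P; the value ejected from row 1 is w(i).

Step i=7: Q has 7 at row 1, column 3; remove that cell from P, ejecting 7. So w(7) = 7. P is now [[1, 4], [2, 6], [3], [5]].
Step i=6: Q has 6 at row 2, column 2; remove 6 from row 2 of P and reverse-bump: 6 enters row 1 and ejects 4. So w(6) = 4. P is now [[1, 6], [2], [3], [5]].
Step i=5: Q has 5 at row 4, column 1; remove 5 from row 4 of P and reverse-bump: 5 enters row 3 and ejects 3; 3 enters row 2 and ejects 2; 2 enters row 1 and ejects 1. So w(5) = 1. P is now [[2, 6], [3], [5]].
Step i=4: Q has 4 at row 3, column 1; remove 5 from row 3 of P and reverse-bump: 5 enters row 2 and ejects 3; 3 enters row 1 and ejects 2. So w(4) = 2. P is now [[3, 6], [5]].
Step i=3: Q has 3 at row 2, column 1; remove 5 from row 2 of P and reverse-bump: 5 enters row 1 and ejects 3. So w(3) = 3. P is now [[5, 6]].
Step i=2: Q has 2 at row 1, column 2; remove that cell from P, ejecting 6. So w(2) = 6. P is now [[5]].
Step i=1: Q has 1 at row 1, column 1; remove that cell from P, ejecting 5. So w(1) = 5. P is now [].

So w = 5 6 3 2 1 4 7.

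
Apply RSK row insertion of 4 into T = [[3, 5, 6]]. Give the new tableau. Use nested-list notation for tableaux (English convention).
In row 1, 4 replaces 5 (the leftmost entry greater than 4); 5 is bumped to row 2. 5 starts a new row 2. The new tableau is [[3, 4, 6], [5]].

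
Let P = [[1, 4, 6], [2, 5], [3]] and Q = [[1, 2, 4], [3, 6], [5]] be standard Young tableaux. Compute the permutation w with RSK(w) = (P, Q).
3 5 2 6 1 4

Reverse RSK: for i = n, n-1, ..., 1, locate i in Q, remove the corresponding corner cell from P, and reverse-bump its entry up through P; the value ejected from row 1 is w(i).

So w = 3 5 2 6 1 4.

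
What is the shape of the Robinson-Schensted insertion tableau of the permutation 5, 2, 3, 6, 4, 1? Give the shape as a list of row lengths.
[3, 2, 1]

Row-insert each entry into an empty tableau.

After inserting 5: P = [[5]].
After inserting 2: P = [[2], [5]].
After inserting 3: P = [[2, 3], [5]].
After inserting 6: P = [[2, 3, 6], [5]].
After inserting 4: P = [[2, 3, 4], [5, 6]].
After inserting 1: P = [[1, 3, 4], [2, 6], [5]].

The final insertion tableau P = [[1, 3, 4], [2, 6], [5]] has shape [3, 2, 1].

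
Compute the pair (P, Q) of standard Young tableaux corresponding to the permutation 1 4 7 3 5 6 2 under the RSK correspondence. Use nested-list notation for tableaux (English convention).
P = [[1, 2, 5, 6], [3, 7], [4]], Q = [[1, 2, 3, 6], [4, 5], [7]]

Insert each entry of the permutation into P by Schensted row insertion, recording in Q the position of each new cell.

Insert 1: appended to row 1. P = [[1]], Q = [[1]].
Insert 4: appended to row 1. P = [[1, 4]], Q = [[1, 2]].
Insert 7: appended to row 1. P = [[1, 4, 7]], Q = [[1, 2, 3]].
Insert 3: 3 bumps 4 from row 1; 4 starts row 2. P = [[1, 3, 7], [4]], Q = [[1, 2, 3], [4]].
Insert 5: 5 bumps 7 from row 1; 7 appends to row 2. P = [[1, 3, 5], [4, 7]], Q = [[1, 2, 3], [4, 5]].
Insert 6: appended to row 1. P = [[1, 3, 5, 6], [4, 7]], Q = [[1, 2, 3, 6], [4, 5]].
Insert 2: 2 bumps 3 from row 1; 3 bumps 4 from row 2; 4 starts row 3. P = [[1, 2, 5, 6], [3, 7], [4]], Q = [[1, 2, 3, 6], [4, 5], [7]].

So P = [[1, 2, 5, 6], [3, 7], [4]], Q = [[1, 2, 3, 6], [4, 5], [7]].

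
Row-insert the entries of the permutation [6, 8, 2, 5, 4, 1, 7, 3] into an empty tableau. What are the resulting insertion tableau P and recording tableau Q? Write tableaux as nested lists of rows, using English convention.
Insert each entry of the permutation into P by Schensted row insertion, recording in Q the position of each new cell.

Insert 6: appended to row 1. P = [[6]], Q = [[1]].
Insert 8: appended to row 1. P = [[6, 8]], Q = [[1, 2]].
Insert 2: 2 bumps 6 from row 1; 6 starts row 2. P = [[2, 8], [6]], Q = [[1, 2], [3]].
Insert 5: 5 bumps 8 from row 1; 8 appends to row 2. P = [[2, 5], [6, 8]], Q = [[1, 2], [3, 4]].
Insert 4: 4 bumps 5 from row 1; 5 bumps 6 from row 2; 6 starts row 3. P = [[2, 4], [5, 8], [6]], Q = [[1, 2], [3, 4], [5]].
Insert 1: 1 bumps 2 from row 1; 2 bumps 5 from row 2; 5 bumps 6 from row 3; 6 starts row 4. P = [[1, 4], [2, 8], [5], [6]], Q = [[1, 2], [3, 4], [5], [6]].
Insert 7: appended to row 1. P = [[1, 4, 7], [2, 8], [5], [6]], Q = [[1, 2, 7], [3, 4], [5], [6]].
Insert 3: 3 bumps 4 from row 1; 4 bumps 8 from row 2; 8 appends to row 3. P = [[1, 3, 7], [2, 4], [5, 8], [6]], Q = [[1, 2, 7], [3, 4], [5, 8], [6]].

So P = [[1, 3, 7], [2, 4], [5, 8], [6]], Q = [[1, 2, 7], [3, 4], [5, 8], [6]].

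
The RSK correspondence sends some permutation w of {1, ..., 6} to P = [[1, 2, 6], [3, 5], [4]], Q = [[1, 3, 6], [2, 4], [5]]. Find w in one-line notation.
Reverse RSK: for i = n, n-1, ..., 1, locate i in Q, remove the corresponding corner cell from P, and reverse-bump its entry up through P; the value ejected from row 1 is w(i).

So w = 4 1 5 3 2 6.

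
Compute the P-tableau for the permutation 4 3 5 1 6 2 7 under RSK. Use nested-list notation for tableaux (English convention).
P = [[1, 2, 6, 7], [3, 5], [4]]

Insert 4: appended to row 1. P = [[4]].
Insert 3: 3 bumps 4 from row 1; 4 starts row 2. P = [[3], [4]].
Insert 5: appended to row 1. P = [[3, 5], [4]].
Insert 1: 1 bumps 3 from row 1; 3 bumps 4 from row 2; 4 starts row 3. P = [[1, 5], [3], [4]].
Insert 6: appended to row 1. P = [[1, 5, 6], [3], [4]].
Insert 2: 2 bumps 5 from row 1; 5 appends to row 2. P = [[1, 2, 6], [3, 5], [4]].
Insert 7: appended to row 1. P = [[1, 2, 6, 7], [3, 5], [4]].

So P = [[1, 2, 6, 7], [3, 5], [4]].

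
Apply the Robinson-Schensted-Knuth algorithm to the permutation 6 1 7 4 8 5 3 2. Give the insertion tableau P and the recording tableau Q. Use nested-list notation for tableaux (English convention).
P = [[1, 2, 5], [3, 7, 8], [4], [6]], Q = [[1, 3, 5], [2, 4, 6], [7], [8]]

Insert each entry of the permutation into P by Schensted row insertion, recording in Q the position of each new cell.

After inserting 6: P = [[6]].
After inserting 1: P = [[1], [6]].
After inserting 7: P = [[1, 7], [6]].
After inserting 4: P = [[1, 4], [6, 7]].
After inserting 8: P = [[1, 4, 8], [6, 7]].
After inserting 5: P = [[1, 4, 5], [6, 7, 8]].
After inserting 3: P = [[1, 3, 5], [4, 7, 8], [6]].
After inserting 2: P = [[1, 2, 5], [3, 7, 8], [4], [6]].

So P = [[1, 2, 5], [3, 7, 8], [4], [6]], Q = [[1, 3, 5], [2, 4, 6], [7], [8]].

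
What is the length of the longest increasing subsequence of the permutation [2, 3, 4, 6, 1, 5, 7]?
5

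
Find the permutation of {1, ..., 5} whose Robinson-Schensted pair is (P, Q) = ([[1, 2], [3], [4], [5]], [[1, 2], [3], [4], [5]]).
1 5 4 3 2

Reverse the RSK construction: for i from n down to 1, find the cell of Q containing i, remove the entry at that cell from P, and reverse-bump it up through P; the value ejected from row 1 is w(i).

Step i=5: Q has 5 at row 4, column 1; remove 5 from row 4 of P and reverse-bump: 5 enters row 3 and ejects 4; 4 enters row 2 and ejects 3; 3 enters row 1 and ejects 2. So w(5) = 2. P is now [[1, 3], [4], [5]].
Step i=4: Q has 4 at row 3, column 1; remove 5 from row 3 of P and reverse-bump: 5 enters row 2 and ejects 4; 4 enters row 1 and ejects 3. So w(4) = 3. P is now [[1, 4], [5]].
Step i=3: Q has 3 at row 2, column 1; remove 5 from row 2 of P and reverse-bump: 5 enters row 1 and ejects 4. So w(3) = 4. P is now [[1, 5]].
Step i=2: Q has 2 at row 1, column 2; remove that cell from P, ejecting 5. So w(2) = 5. P is now [[1]].
Step i=1: Q has 1 at row 1, column 1; remove that cell from P, ejecting 1. So w(1) = 1. P is now [].

So w = 1 5 4 3 2.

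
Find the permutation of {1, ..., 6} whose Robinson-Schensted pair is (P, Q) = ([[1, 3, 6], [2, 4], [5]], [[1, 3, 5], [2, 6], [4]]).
5 2 4 1 6 3

Reverse the RSK construction: for i from n down to 1, find the cell of Q containing i, remove the entry at that cell from P, and reverse-bump it up through P; the value ejected from row 1 is w(i).

Step i=6: Q has 6 at row 2, column 2; remove 4 from row 2 of P and reverse-bump: 4 enters row 1 and ejects 3. So w(6) = 3. P is now [[1, 4, 6], [2], [5]].
Step i=5: Q has 5 at row 1, column 3; remove that cell from P, ejecting 6. So w(5) = 6. P is now [[1, 4], [2], [5]].
Step i=4: Q has 4 at row 3, column 1; remove 5 from row 3 of P and reverse-bump: 5 enters row 2 and ejects 2; 2 enters row 1 and ejects 1. So w(4) = 1. P is now [[2, 4], [5]].
Step i=3: Q has 3 at row 1, column 2; remove that cell from P, ejecting 4. So w(3) = 4. P is now [[2], [5]].
Step i=2: Q has 2 at row 2, column 1; remove 5 from row 2 of P and reverse-bump: 5 enters row 1 and ejects 2. So w(2) = 2. P is now [[5]].
Step i=1: Q has 1 at row 1, column 1; remove that cell from P, ejecting 5. So w(1) = 5. P is now [].

So w = 5 2 4 1 6 3.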